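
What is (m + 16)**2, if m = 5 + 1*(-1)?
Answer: 400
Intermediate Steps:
m = 4 (m = 5 - 1 = 4)
(m + 16)**2 = (4 + 16)**2 = 20**2 = 400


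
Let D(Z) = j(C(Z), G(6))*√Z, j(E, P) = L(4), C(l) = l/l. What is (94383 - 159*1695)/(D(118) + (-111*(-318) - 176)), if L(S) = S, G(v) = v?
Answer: -56950323/11421787 + 6486*√118/11421787 ≈ -4.9799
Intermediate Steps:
C(l) = 1
j(E, P) = 4
D(Z) = 4*√Z
(94383 - 159*1695)/(D(118) + (-111*(-318) - 176)) = (94383 - 159*1695)/(4*√118 + (-111*(-318) - 176)) = (94383 - 269505)/(4*√118 + (35298 - 176)) = -175122/(4*√118 + 35122) = -175122/(35122 + 4*√118)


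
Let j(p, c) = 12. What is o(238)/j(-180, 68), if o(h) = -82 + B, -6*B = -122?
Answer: -185/36 ≈ -5.1389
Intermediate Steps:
B = 61/3 (B = -⅙*(-122) = 61/3 ≈ 20.333)
o(h) = -185/3 (o(h) = -82 + 61/3 = -185/3)
o(238)/j(-180, 68) = -185/3/12 = -185/3*1/12 = -185/36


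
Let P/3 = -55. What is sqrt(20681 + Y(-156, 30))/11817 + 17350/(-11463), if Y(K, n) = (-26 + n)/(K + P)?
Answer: -17350/11463 + sqrt(2130989637)/3793257 ≈ -1.5014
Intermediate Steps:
P = -165 (P = 3*(-55) = -165)
Y(K, n) = (-26 + n)/(-165 + K) (Y(K, n) = (-26 + n)/(K - 165) = (-26 + n)/(-165 + K))
sqrt(20681 + Y(-156, 30))/11817 + 17350/(-11463) = sqrt(20681 + (-26 + 30)/(-165 - 156))/11817 + 17350/(-11463) = sqrt(20681 + 4/(-321))*(1/11817) + 17350*(-1/11463) = sqrt(20681 - 1/321*4)*(1/11817) - 17350/11463 = sqrt(20681 - 4/321)*(1/11817) - 17350/11463 = sqrt(6638597/321)*(1/11817) - 17350/11463 = (sqrt(2130989637)/321)*(1/11817) - 17350/11463 = sqrt(2130989637)/3793257 - 17350/11463 = -17350/11463 + sqrt(2130989637)/3793257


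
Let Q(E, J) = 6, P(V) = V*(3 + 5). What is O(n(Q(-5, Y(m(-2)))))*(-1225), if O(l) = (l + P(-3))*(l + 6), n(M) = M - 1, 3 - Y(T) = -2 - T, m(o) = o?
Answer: 256025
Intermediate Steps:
Y(T) = 5 + T (Y(T) = 3 - (-2 - T) = 3 + (2 + T) = 5 + T)
P(V) = 8*V (P(V) = V*8 = 8*V)
n(M) = -1 + M
O(l) = (-24 + l)*(6 + l) (O(l) = (l + 8*(-3))*(l + 6) = (l - 24)*(6 + l) = (-24 + l)*(6 + l))
O(n(Q(-5, Y(m(-2)))))*(-1225) = (-144 + (-1 + 6)² - 18*(-1 + 6))*(-1225) = (-144 + 5² - 18*5)*(-1225) = (-144 + 25 - 90)*(-1225) = -209*(-1225) = 256025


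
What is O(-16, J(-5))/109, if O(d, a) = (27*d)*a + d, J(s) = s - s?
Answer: -16/109 ≈ -0.14679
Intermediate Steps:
J(s) = 0
O(d, a) = d + 27*a*d (O(d, a) = 27*a*d + d = d + 27*a*d)
O(-16, J(-5))/109 = -16*(1 + 27*0)/109 = -16*(1 + 0)*(1/109) = -16*1*(1/109) = -16*1/109 = -16/109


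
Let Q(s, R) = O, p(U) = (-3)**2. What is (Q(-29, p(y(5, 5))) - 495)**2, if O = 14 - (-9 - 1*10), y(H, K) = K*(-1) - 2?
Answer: 213444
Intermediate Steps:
y(H, K) = -2 - K (y(H, K) = -K - 2 = -2 - K)
p(U) = 9
O = 33 (O = 14 - (-9 - 10) = 14 - 1*(-19) = 14 + 19 = 33)
Q(s, R) = 33
(Q(-29, p(y(5, 5))) - 495)**2 = (33 - 495)**2 = (-462)**2 = 213444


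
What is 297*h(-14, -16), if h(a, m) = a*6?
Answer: -24948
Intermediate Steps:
h(a, m) = 6*a
297*h(-14, -16) = 297*(6*(-14)) = 297*(-84) = -24948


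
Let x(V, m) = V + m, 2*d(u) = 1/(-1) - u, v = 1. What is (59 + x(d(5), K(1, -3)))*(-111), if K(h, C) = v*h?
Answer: -6327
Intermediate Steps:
d(u) = -½ - u/2 (d(u) = (1/(-1) - u)/2 = (-1 - u)/2 = -½ - u/2)
K(h, C) = h (K(h, C) = 1*h = h)
(59 + x(d(5), K(1, -3)))*(-111) = (59 + ((-½ - ½*5) + 1))*(-111) = (59 + ((-½ - 5/2) + 1))*(-111) = (59 + (-3 + 1))*(-111) = (59 - 2)*(-111) = 57*(-111) = -6327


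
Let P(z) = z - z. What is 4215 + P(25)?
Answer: 4215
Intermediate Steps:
P(z) = 0
4215 + P(25) = 4215 + 0 = 4215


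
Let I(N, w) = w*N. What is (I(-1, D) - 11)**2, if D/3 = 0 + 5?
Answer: 676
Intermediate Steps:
D = 15 (D = 3*(0 + 5) = 3*5 = 15)
I(N, w) = N*w
(I(-1, D) - 11)**2 = (-1*15 - 11)**2 = (-15 - 11)**2 = (-26)**2 = 676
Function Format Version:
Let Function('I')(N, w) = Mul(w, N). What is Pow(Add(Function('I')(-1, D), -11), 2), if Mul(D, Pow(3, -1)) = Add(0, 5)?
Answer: 676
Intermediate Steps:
D = 15 (D = Mul(3, Add(0, 5)) = Mul(3, 5) = 15)
Function('I')(N, w) = Mul(N, w)
Pow(Add(Function('I')(-1, D), -11), 2) = Pow(Add(Mul(-1, 15), -11), 2) = Pow(Add(-15, -11), 2) = Pow(-26, 2) = 676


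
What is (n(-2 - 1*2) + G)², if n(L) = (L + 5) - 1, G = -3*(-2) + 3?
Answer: 81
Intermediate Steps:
G = 9 (G = 6 + 3 = 9)
n(L) = 4 + L (n(L) = (5 + L) - 1 = 4 + L)
(n(-2 - 1*2) + G)² = ((4 + (-2 - 1*2)) + 9)² = ((4 + (-2 - 2)) + 9)² = ((4 - 4) + 9)² = (0 + 9)² = 9² = 81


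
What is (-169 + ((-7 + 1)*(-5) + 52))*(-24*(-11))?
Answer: -22968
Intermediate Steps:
(-169 + ((-7 + 1)*(-5) + 52))*(-24*(-11)) = (-169 + (-6*(-5) + 52))*264 = (-169 + (30 + 52))*264 = (-169 + 82)*264 = -87*264 = -22968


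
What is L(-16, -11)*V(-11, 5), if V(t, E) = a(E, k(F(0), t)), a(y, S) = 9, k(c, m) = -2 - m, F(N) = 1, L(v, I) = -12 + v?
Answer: -252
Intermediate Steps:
V(t, E) = 9
L(-16, -11)*V(-11, 5) = (-12 - 16)*9 = -28*9 = -252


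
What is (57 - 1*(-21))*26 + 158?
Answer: 2186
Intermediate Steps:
(57 - 1*(-21))*26 + 158 = (57 + 21)*26 + 158 = 78*26 + 158 = 2028 + 158 = 2186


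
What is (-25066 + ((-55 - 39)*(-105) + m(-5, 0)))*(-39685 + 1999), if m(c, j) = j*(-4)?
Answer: 572676456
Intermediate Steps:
m(c, j) = -4*j
(-25066 + ((-55 - 39)*(-105) + m(-5, 0)))*(-39685 + 1999) = (-25066 + ((-55 - 39)*(-105) - 4*0))*(-39685 + 1999) = (-25066 + (-94*(-105) + 0))*(-37686) = (-25066 + (9870 + 0))*(-37686) = (-25066 + 9870)*(-37686) = -15196*(-37686) = 572676456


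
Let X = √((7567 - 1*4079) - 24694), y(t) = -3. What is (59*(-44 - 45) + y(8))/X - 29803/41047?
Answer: -29803/41047 + 2627*I*√21206/10603 ≈ -0.72607 + 36.08*I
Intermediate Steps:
X = I*√21206 (X = √((7567 - 4079) - 24694) = √(3488 - 24694) = √(-21206) = I*√21206 ≈ 145.62*I)
(59*(-44 - 45) + y(8))/X - 29803/41047 = (59*(-44 - 45) - 3)/((I*√21206)) - 29803/41047 = (59*(-89) - 3)*(-I*√21206/21206) - 29803*1/41047 = (-5251 - 3)*(-I*√21206/21206) - 29803/41047 = -(-2627)*I*√21206/10603 - 29803/41047 = 2627*I*√21206/10603 - 29803/41047 = -29803/41047 + 2627*I*√21206/10603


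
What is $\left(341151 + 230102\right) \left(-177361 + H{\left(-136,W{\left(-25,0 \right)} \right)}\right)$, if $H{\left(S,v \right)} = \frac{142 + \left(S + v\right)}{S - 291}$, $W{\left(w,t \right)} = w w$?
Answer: $- \frac{43263147883834}{427} \approx -1.0132 \cdot 10^{11}$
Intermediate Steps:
$W{\left(w,t \right)} = w^{2}$
$H{\left(S,v \right)} = \frac{142 + S + v}{-291 + S}$
$\left(341151 + 230102\right) \left(-177361 + H{\left(-136,W{\left(-25,0 \right)} \right)}\right) = \left(341151 + 230102\right) \left(-177361 + \frac{142 - 136 + \left(-25\right)^{2}}{-291 - 136}\right) = 571253 \left(-177361 + \frac{142 - 136 + 625}{-427}\right) = 571253 \left(-177361 - \frac{631}{427}\right) = 571253 \left(- \frac{75733778}{427}\right) = - \frac{43263147883834}{427}$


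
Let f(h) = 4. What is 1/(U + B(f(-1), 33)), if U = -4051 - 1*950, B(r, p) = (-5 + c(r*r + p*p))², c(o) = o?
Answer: 1/1204999 ≈ 8.2988e-7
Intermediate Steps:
B(r, p) = (-5 + p² + r²)² (B(r, p) = (-5 + (r*r + p*p))² = (-5 + (r² + p²))² = (-5 + (p² + r²))² = (-5 + p² + r²)²)
U = -5001 (U = -4051 - 950 = -5001)
1/(U + B(f(-1), 33)) = 1/(-5001 + (-5 + 33² + 4²)²) = 1/(-5001 + (-5 + 1089 + 16)²) = 1/(-5001 + 1100²) = 1/(-5001 + 1210000) = 1/1204999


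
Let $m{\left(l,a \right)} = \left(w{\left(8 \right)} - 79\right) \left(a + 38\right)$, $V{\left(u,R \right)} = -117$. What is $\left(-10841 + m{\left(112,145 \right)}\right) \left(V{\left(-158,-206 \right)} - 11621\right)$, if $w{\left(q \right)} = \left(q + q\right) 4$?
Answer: $159472468$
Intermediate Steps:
$w{\left(q \right)} = 8 q$ ($w{\left(q \right)} = 2 q 4 = 8 q$)
$m{\left(l,a \right)} = -570 - 15 a$ ($m{\left(l,a \right)} = \left(8 \cdot 8 - 79\right) \left(a + 38\right) = \left(64 - 79\right) \left(38 + a\right) = - 15 \left(38 + a\right) = -570 - 15 a$)
$\left(-10841 + m{\left(112,145 \right)}\right) \left(V{\left(-158,-206 \right)} - 11621\right) = \left(-10841 - 2745\right) \left(-117 - 11621\right) = \left(-10841 - 2745\right) \left(-11738\right) = \left(-13586\right) \left(-11738\right) = 159472468$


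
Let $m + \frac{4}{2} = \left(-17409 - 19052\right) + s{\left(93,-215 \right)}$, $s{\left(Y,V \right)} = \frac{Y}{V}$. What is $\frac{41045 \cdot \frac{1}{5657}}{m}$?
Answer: $- \frac{8824675}{44348832166} \approx -0.00019898$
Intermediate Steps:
$m = - \frac{7839638}{215}$ ($m = -2 + \left(\left(-17409 - 19052\right) + \frac{93}{-215}\right) = -2 + \left(-36461 + 93 \left(- \frac{1}{215}\right)\right) = -2 - \frac{7839208}{215} = - \frac{7839638}{215} \approx -36463.0$)
$\frac{41045 \cdot \frac{1}{5657}}{m} = \frac{41045 \cdot \frac{1}{5657}}{- \frac{7839638}{215}} = 41045 \cdot \frac{1}{5657} \left(- \frac{215}{7839638}\right) = \frac{41045}{5657} \left(- \frac{215}{7839638}\right) = - \frac{8824675}{44348832166}$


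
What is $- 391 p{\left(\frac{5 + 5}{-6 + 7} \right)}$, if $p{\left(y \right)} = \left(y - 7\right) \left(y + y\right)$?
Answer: $-23460$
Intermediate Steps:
$p{\left(y \right)} = 2 y \left(-7 + y\right)$ ($p{\left(y \right)} = \left(-7 + y\right) 2 y = 2 y \left(-7 + y\right)$)
$- 391 p{\left(\frac{5 + 5}{-6 + 7} \right)} = - 391 \cdot 2 \frac{5 + 5}{-6 + 7} \left(-7 + \frac{5 + 5}{-6 + 7}\right) = - 391 \cdot 2 \cdot \frac{10}{1} \left(-7 + \frac{10}{1}\right) = - 391 \cdot 2 \cdot 10 \cdot 1 \left(-7 + 10 \cdot 1\right) = - 391 \cdot 2 \cdot 10 \left(-7 + 10\right) = - 391 \cdot 2 \cdot 10 \cdot 3 = \left(-391\right) 60 = -23460$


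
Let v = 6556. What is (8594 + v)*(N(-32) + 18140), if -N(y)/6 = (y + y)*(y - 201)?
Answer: -1080679800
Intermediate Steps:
N(y) = -12*y*(-201 + y) (N(y) = -6*(y + y)*(y - 201) = -6*2*y*(-201 + y) = -12*y*(-201 + y))
(8594 + v)*(N(-32) + 18140) = (8594 + 6556)*(12*(-32)*(201 - 1*(-32)) + 18140) = 15150*(12*(-32)*(201 + 32) + 18140) = 15150*(12*(-32)*233 + 18140) = 15150*(-89472 + 18140) = 15150*(-71332) = -1080679800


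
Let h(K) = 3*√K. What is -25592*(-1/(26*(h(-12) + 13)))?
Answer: 12796/277 - 76776*I*√3/3601 ≈ 46.195 - 36.929*I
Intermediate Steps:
-25592*(-1/(26*(h(-12) + 13))) = -25592*(-1/(26*(3*√(-12) + 13))) = -25592*(-1/(26*(3*(2*I*√3) + 13))) = -25592*(-1/(26*(6*I*√3 + 13))) = -25592*(-1/(26*(13 + 6*I*√3))) = -25592/(-338 - 156*I*√3)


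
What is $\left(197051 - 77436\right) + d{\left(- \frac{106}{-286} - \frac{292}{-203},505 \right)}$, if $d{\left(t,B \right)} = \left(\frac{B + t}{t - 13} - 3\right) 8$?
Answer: $\frac{19366437081}{162431} \approx 1.1923 \cdot 10^{5}$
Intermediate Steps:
$d{\left(t,B \right)} = -24 + \frac{8 \left(B + t\right)}{-13 + t}$ ($d{\left(t,B \right)} = \left(\frac{B + t}{-13 + t} - 3\right) 8 = \left(-3 + \frac{B + t}{-13 + t}\right) 8 = -24 + \frac{8 \left(B + t\right)}{-13 + t}$)
$\left(197051 - 77436\right) + d{\left(- \frac{106}{-286} - \frac{292}{-203},505 \right)} = \left(197051 - 77436\right) + \frac{8 \left(39 + 505 - 2 \left(- \frac{106}{-286} - \frac{292}{-203}\right)\right)}{-13 - \left(- \frac{292}{203} - \frac{53}{143}\right)} = \left(197051 - 77436\right) + \frac{8 \left(39 + 505 - 2 \left(\left(-106\right) \left(- \frac{1}{286}\right) - - \frac{292}{203}\right)\right)}{-13 - - \frac{52515}{29029}} = 119615 + \frac{8 \left(39 + 505 - 2 \left(\frac{53}{143} + \frac{292}{203}\right)\right)}{-13 + \left(\frac{53}{143} + \frac{292}{203}\right)} = 119615 + \frac{8 \left(39 + 505 - \frac{105030}{29029}\right)}{-13 + \frac{52515}{29029}} = 119615 + \frac{8 \left(39 + 505 - \frac{105030}{29029}\right)}{- \frac{324862}{29029}} = 119615 + 8 \left(- \frac{29029}{324862}\right) \frac{15686746}{29029} = 119615 - \frac{62746984}{162431} = \frac{19366437081}{162431}$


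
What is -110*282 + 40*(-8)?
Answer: -31340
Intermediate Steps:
-110*282 + 40*(-8) = -31020 - 320 = -31340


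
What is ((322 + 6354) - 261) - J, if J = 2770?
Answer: 3645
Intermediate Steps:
((322 + 6354) - 261) - J = ((322 + 6354) - 261) - 1*2770 = (6676 - 261) - 2770 = 6415 - 2770 = 3645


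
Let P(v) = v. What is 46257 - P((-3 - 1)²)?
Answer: 46241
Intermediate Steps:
46257 - P((-3 - 1)²) = 46257 - (-3 - 1)² = 46257 - 1*(-4)² = 46257 - 1*16 = 46257 - 16 = 46241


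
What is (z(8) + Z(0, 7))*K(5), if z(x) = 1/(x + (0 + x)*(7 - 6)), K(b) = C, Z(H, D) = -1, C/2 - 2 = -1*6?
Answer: 15/2 ≈ 7.5000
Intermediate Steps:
C = -8 (C = 4 + 2*(-1*6) = 4 + 2*(-6) = 4 - 12 = -8)
K(b) = -8
z(x) = 1/(2*x) (z(x) = 1/(x + x*1) = 1/(x + x) = 1/(2*x))
(z(8) + Z(0, 7))*K(5) = ((½)/8 - 1)*(-8) = ((½)*(⅛) - 1)*(-8) = (1/16 - 1)*(-8) = -15/16*(-8) = 15/2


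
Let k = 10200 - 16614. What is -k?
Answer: 6414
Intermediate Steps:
k = -6414
-k = -1*(-6414) = 6414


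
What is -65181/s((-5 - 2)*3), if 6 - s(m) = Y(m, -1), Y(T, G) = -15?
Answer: -21727/7 ≈ -3103.9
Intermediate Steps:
s(m) = 21 (s(m) = 6 - 1*(-15) = 6 + 15 = 21)
-65181/s((-5 - 2)*3) = -65181/21 = -65181*1/21 = -21727/7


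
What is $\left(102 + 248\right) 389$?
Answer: $136150$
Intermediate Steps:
$\left(102 + 248\right) 389 = 350 \cdot 389 = 136150$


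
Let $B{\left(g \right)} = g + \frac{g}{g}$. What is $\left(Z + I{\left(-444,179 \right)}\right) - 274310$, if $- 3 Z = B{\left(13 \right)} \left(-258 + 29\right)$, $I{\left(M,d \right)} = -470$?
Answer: $- \frac{821134}{3} \approx -2.7371 \cdot 10^{5}$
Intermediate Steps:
$B{\left(g \right)} = 1 + g$ ($B{\left(g \right)} = g + 1 = 1 + g$)
$Z = \frac{3206}{3}$ ($Z = - \frac{\left(1 + 13\right) \left(-258 + 29\right)}{3} = - \frac{14 \left(-229\right)}{3} = \left(- \frac{1}{3}\right) \left(-3206\right) = \frac{3206}{3} \approx 1068.7$)
$\left(Z + I{\left(-444,179 \right)}\right) - 274310 = \left(\frac{3206}{3} - 470\right) - 274310 = \frac{1796}{3} - 274310 = - \frac{821134}{3}$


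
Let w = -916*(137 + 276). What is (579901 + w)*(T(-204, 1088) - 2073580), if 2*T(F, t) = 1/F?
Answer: -170551839081113/408 ≈ -4.1802e+11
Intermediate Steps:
w = -378308 (w = -916*413 = -378308)
T(F, t) = 1/(2*F)
(579901 + w)*(T(-204, 1088) - 2073580) = (579901 - 378308)*((1/2)/(-204) - 2073580) = 201593*((1/2)*(-1/204) - 2073580) = 201593*(-1/408 - 2073580) = 201593*(-846020641/408) = -170551839081113/408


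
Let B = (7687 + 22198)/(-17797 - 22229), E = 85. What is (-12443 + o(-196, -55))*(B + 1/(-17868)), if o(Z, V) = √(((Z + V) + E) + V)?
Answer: 369159757681/39732476 - 29668067*I*√221/39732476 ≈ 9291.1 - 11.1*I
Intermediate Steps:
o(Z, V) = √(85 + Z + 2*V) (o(Z, V) = √(((Z + V) + 85) + V) = √(((V + Z) + 85) + V) = √((85 + V + Z) + V) = √(85 + Z + 2*V))
B = -29885/40026 (B = 29885/(-40026) = 29885*(-1/40026) = -29885/40026 ≈ -0.74664)
(-12443 + o(-196, -55))*(B + 1/(-17868)) = (-12443 + √(85 - 196 + 2*(-55)))*(-29885/40026 + 1/(-17868)) = (-12443 + √(85 - 196 - 110))*(-29885/40026 - 1/17868) = (-12443 + √(-221))*(-29668067/39732476) = (-12443 + I*√221)*(-29668067/39732476) = 369159757681/39732476 - 29668067*I*√221/39732476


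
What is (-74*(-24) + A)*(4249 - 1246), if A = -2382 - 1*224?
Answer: -2492490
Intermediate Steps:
A = -2606 (A = -2382 - 224 = -2606)
(-74*(-24) + A)*(4249 - 1246) = (-74*(-24) - 2606)*(4249 - 1246) = (1776 - 2606)*3003 = -830*3003 = -2492490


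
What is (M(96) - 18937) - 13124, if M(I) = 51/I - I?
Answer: -1029007/32 ≈ -32156.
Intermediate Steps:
M(I) = -I + 51/I
(M(96) - 18937) - 13124 = ((-1*96 + 51/96) - 18937) - 13124 = ((-96 + 51*(1/96)) - 18937) - 13124 = ((-96 + 17/32) - 18937) - 13124 = (-3055/32 - 18937) - 13124 = -609039/32 - 13124 = -1029007/32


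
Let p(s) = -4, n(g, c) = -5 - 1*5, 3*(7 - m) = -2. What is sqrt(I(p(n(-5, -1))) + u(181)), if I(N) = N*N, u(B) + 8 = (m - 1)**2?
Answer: 2*sqrt(118)/3 ≈ 7.2419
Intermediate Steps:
m = 23/3 (m = 7 - 1/3*(-2) = 7 + 2/3 = 23/3 ≈ 7.6667)
u(B) = 328/9 (u(B) = -8 + (23/3 - 1)**2 = -8 + (20/3)**2 = -8 + 400/9 = 328/9)
n(g, c) = -10 (n(g, c) = -5 - 5 = -10)
I(N) = N**2
sqrt(I(p(n(-5, -1))) + u(181)) = sqrt((-4)**2 + 328/9) = sqrt(16 + 328/9) = sqrt(472/9) = 2*sqrt(118)/3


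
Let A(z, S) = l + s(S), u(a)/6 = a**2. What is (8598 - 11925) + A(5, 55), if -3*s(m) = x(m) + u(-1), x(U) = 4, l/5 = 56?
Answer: -9151/3 ≈ -3050.3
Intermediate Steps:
l = 280 (l = 5*56 = 280)
u(a) = 6*a**2
s(m) = -10/3 (s(m) = -(4 + 6*(-1)**2)/3 = -(4 + 6*1)/3 = -(4 + 6)/3 = -1/3*10 = -10/3)
A(z, S) = 830/3 (A(z, S) = 280 - 10/3 = 830/3)
(8598 - 11925) + A(5, 55) = (8598 - 11925) + 830/3 = -3327 + 830/3 = -9151/3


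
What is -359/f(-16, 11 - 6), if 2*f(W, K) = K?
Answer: -718/5 ≈ -143.60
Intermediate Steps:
f(W, K) = K/2
-359/f(-16, 11 - 6) = -359*2/(11 - 6) = -359/((½)*5) = -359/5/2 = -359*⅖ = -718/5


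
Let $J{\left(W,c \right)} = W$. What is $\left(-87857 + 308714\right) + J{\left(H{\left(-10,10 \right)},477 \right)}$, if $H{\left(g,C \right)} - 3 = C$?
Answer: $220870$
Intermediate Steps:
$H{\left(g,C \right)} = 3 + C$
$\left(-87857 + 308714\right) + J{\left(H{\left(-10,10 \right)},477 \right)} = \left(-87857 + 308714\right) + \left(3 + 10\right) = 220857 + 13 = 220870$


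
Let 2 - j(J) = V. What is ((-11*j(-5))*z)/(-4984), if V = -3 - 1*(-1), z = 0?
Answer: 0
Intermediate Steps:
V = -2 (V = -3 + 1 = -2)
j(J) = 4 (j(J) = 2 - 1*(-2) = 2 + 2 = 4)
((-11*j(-5))*z)/(-4984) = (-11*4*0)/(-4984) = -44*0*(-1/4984) = 0*(-1/4984) = 0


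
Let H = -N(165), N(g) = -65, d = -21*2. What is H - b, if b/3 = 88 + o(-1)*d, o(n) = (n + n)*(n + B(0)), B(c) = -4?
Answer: 1061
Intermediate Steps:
d = -42
o(n) = 2*n*(-4 + n) (o(n) = (n + n)*(n - 4) = (2*n)*(-4 + n) = 2*n*(-4 + n))
b = -996 (b = 3*(88 + (2*(-1)*(-4 - 1))*(-42)) = 3*(88 + (2*(-1)*(-5))*(-42)) = 3*(88 + 10*(-42)) = 3*(88 - 420) = 3*(-332) = -996)
H = 65 (H = -1*(-65) = 65)
H - b = 65 - 1*(-996) = 65 + 996 = 1061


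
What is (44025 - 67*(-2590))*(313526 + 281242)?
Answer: 129394752240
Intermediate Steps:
(44025 - 67*(-2590))*(313526 + 281242) = (44025 + 173530)*594768 = 217555*594768 = 129394752240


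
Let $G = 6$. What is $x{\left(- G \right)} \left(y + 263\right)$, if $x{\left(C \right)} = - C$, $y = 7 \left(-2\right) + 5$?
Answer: $1524$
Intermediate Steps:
$y = -9$ ($y = -14 + 5 = -9$)
$x{\left(- G \right)} \left(y + 263\right) = - \left(-1\right) 6 \left(-9 + 263\right) = \left(-1\right) \left(-6\right) 254 = 6 \cdot 254 = 1524$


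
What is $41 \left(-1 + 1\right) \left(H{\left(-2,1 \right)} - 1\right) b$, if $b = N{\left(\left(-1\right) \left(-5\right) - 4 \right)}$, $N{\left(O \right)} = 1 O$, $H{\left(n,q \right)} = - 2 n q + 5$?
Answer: $0$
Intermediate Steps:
$H{\left(n,q \right)} = 5 - 2 n q$ ($H{\left(n,q \right)} = - 2 n q + 5 = 5 - 2 n q$)
$N{\left(O \right)} = O$
$b = 1$ ($b = \left(-1\right) \left(-5\right) - 4 = 5 - 4 = 1$)
$41 \left(-1 + 1\right) \left(H{\left(-2,1 \right)} - 1\right) b = 41 \left(-1 + 1\right) \left(\left(5 - \left(-4\right) 1\right) - 1\right) 1 = 41 \cdot 0 \left(\left(5 + 4\right) - 1\right) 1 = 41 \cdot 0 \left(9 - 1\right) 1 = 41 \cdot 0 \cdot 8 \cdot 1 = 41 \cdot 0 \cdot 1 = 0 \cdot 1 = 0$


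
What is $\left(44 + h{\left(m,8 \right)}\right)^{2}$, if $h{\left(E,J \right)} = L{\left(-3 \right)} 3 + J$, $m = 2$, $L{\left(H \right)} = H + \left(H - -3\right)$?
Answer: $1849$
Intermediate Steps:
$L{\left(H \right)} = 3 + 2 H$ ($L{\left(H \right)} = H + \left(H + 3\right) = H + \left(3 + H\right) = 3 + 2 H$)
$h{\left(E,J \right)} = -9 + J$ ($h{\left(E,J \right)} = \left(3 + 2 \left(-3\right)\right) 3 + J = \left(3 - 6\right) 3 + J = \left(-3\right) 3 + J = -9 + J$)
$\left(44 + h{\left(m,8 \right)}\right)^{2} = \left(44 + \left(-9 + 8\right)\right)^{2} = \left(44 - 1\right)^{2} = 43^{2} = 1849$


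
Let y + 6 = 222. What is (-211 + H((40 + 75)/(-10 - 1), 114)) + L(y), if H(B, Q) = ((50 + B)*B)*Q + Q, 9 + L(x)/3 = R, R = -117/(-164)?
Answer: -937685585/19844 ≈ -47253.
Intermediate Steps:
y = 216 (y = -6 + 222 = 216)
R = 117/164 (R = -117*(-1/164) = 117/164 ≈ 0.71341)
L(x) = -4077/164 (L(x) = -27 + 3*(117/164) = -27 + 351/164 = -4077/164)
H(B, Q) = Q + B*Q*(50 + B) (H(B, Q) = (B*(50 + B))*Q + Q = B*Q*(50 + B) + Q = Q + B*Q*(50 + B))
(-211 + H((40 + 75)/(-10 - 1), 114)) + L(y) = (-211 + 114*(1 + ((40 + 75)/(-10 - 1))**2 + 50*((40 + 75)/(-10 - 1)))) - 4077/164 = (-211 + 114*(1 + (115/(-11))**2 + 50*(115/(-11)))) - 4077/164 = (-211 + 114*(1 + (115*(-1/11))**2 + 50*(115*(-1/11)))) - 4077/164 = (-211 + 114*(1 + (-115/11)**2 + 50*(-115/11))) - 4077/164 = (-211 + 114*(1 + 13225/121 - 5750/11)) - 4077/164 = (-211 + 114*(-49904/121)) - 4077/164 = (-211 - 5689056/121) - 4077/164 = -5714587/121 - 4077/164 = -937685585/19844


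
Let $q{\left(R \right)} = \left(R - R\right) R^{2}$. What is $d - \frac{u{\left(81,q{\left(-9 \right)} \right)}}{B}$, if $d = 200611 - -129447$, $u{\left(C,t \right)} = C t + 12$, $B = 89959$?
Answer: $\frac{29691687610}{89959} \approx 3.3006 \cdot 10^{5}$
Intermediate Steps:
$q{\left(R \right)} = 0$ ($q{\left(R \right)} = 0 R^{2} = 0$)
$u{\left(C,t \right)} = 12 + C t$
$d = 330058$ ($d = 200611 + 129447 = 330058$)
$d - \frac{u{\left(81,q{\left(-9 \right)} \right)}}{B} = 330058 - \frac{12 + 81 \cdot 0}{89959} = 330058 - \left(12 + 0\right) \frac{1}{89959} = 330058 - 12 \cdot \frac{1}{89959} = 330058 - \frac{12}{89959} = \frac{29691687610}{89959}$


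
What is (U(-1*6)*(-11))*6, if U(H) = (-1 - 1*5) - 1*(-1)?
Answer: 330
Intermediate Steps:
U(H) = -5 (U(H) = (-1 - 5) + 1 = -6 + 1 = -5)
(U(-1*6)*(-11))*6 = -5*(-11)*6 = 55*6 = 330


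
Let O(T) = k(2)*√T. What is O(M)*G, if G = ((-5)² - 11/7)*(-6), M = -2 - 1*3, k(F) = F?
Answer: -1968*I*√5/7 ≈ -628.65*I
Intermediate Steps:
M = -5 (M = -2 - 3 = -5)
O(T) = 2*√T
G = -984/7 (G = (25 - 11*⅐)*(-6) = (25 - 11/7)*(-6) = (164/7)*(-6) = -984/7 ≈ -140.57)
O(M)*G = (2*√(-5))*(-984/7) = (2*(I*√5))*(-984/7) = (2*I*√5)*(-984/7) = -1968*I*√5/7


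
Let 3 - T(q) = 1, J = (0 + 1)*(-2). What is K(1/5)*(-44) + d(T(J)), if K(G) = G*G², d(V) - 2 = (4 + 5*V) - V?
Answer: 1706/125 ≈ 13.648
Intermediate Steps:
J = -2 (J = 1*(-2) = -2)
T(q) = 2 (T(q) = 3 - 1*1 = 3 - 1 = 2)
d(V) = 6 + 4*V (d(V) = 2 + ((4 + 5*V) - V) = 2 + (4 + 4*V) = 6 + 4*V)
K(G) = G³
K(1/5)*(-44) + d(T(J)) = (1/5)³*(-44) + (6 + 4*2) = (⅕)³*(-44) + (6 + 8) = (1/125)*(-44) + 14 = -44/125 + 14 = 1706/125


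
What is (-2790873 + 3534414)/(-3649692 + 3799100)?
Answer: 743541/149408 ≈ 4.9766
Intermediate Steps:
(-2790873 + 3534414)/(-3649692 + 3799100) = 743541/149408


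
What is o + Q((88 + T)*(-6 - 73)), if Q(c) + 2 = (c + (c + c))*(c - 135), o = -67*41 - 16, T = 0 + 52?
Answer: 371447335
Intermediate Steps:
T = 52
o = -2763 (o = -2747 - 16 = -2763)
Q(c) = -2 + 3*c*(-135 + c) (Q(c) = -2 + (c + (c + c))*(c - 135) = -2 + (c + 2*c)*(-135 + c) = -2 + (3*c)*(-135 + c) = -2 + 3*c*(-135 + c))
o + Q((88 + T)*(-6 - 73)) = -2763 + (-2 - 405*(88 + 52)*(-6 - 73) + 3*((88 + 52)*(-6 - 73))**2) = -2763 + (-2 - 56700*(-79) + 3*(140*(-79))**2) = -2763 + (-2 - 405*(-11060) + 3*(-11060)**2) = -2763 + (-2 + 4479300 + 3*122323600) = -2763 + (-2 + 4479300 + 366970800) = -2763 + 371450098 = 371447335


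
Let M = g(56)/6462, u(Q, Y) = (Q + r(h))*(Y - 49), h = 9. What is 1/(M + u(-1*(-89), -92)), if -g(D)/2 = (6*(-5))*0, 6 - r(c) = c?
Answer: -1/12126 ≈ -8.2467e-5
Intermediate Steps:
r(c) = 6 - c
g(D) = 0 (g(D) = -2*6*(-5)*0 = -(-60)*0 = -2*0 = 0)
u(Q, Y) = (-49 + Y)*(-3 + Q) (u(Q, Y) = (Q + (6 - 1*9))*(Y - 49) = (Q + (6 - 9))*(-49 + Y) = (Q - 3)*(-49 + Y) = (-3 + Q)*(-49 + Y) = (-49 + Y)*(-3 + Q))
M = 0 (M = 0/6462 = 0*(1/6462) = 0)
1/(M + u(-1*(-89), -92)) = 1/(0 + (147 - (-49)*(-89) - 3*(-92) - 1*(-89)*(-92))) = 1/(0 + (147 - 49*89 + 276 + 89*(-92))) = 1/(0 + (147 - 4361 + 276 - 8188)) = 1/(0 - 12126) = 1/(-12126) = -1/12126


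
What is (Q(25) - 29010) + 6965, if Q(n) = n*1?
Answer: -22020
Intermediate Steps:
Q(n) = n
(Q(25) - 29010) + 6965 = (25 - 29010) + 6965 = -28985 + 6965 = -22020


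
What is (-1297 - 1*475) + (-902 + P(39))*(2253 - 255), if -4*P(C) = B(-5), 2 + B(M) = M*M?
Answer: -3630913/2 ≈ -1.8155e+6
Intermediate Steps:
B(M) = -2 + M² (B(M) = -2 + M*M = -2 + M²)
P(C) = -23/4 (P(C) = -(-2 + (-5)²)/4 = -(-2 + 25)/4 = -¼*23 = -23/4)
(-1297 - 1*475) + (-902 + P(39))*(2253 - 255) = (-1297 - 1*475) + (-902 - 23/4)*(2253 - 255) = (-1297 - 475) - 3631/4*1998 = -1772 - 3627369/2 = -3630913/2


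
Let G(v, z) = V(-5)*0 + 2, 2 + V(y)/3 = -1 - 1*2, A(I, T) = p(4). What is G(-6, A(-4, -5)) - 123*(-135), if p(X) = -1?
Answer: 16607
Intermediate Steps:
A(I, T) = -1
V(y) = -15 (V(y) = -6 + 3*(-1 - 1*2) = -6 + 3*(-1 - 2) = -6 + 3*(-3) = -6 - 9 = -15)
G(v, z) = 2 (G(v, z) = -15*0 + 2 = 0 + 2 = 2)
G(-6, A(-4, -5)) - 123*(-135) = 2 - 123*(-135) = 2 + 16605 = 16607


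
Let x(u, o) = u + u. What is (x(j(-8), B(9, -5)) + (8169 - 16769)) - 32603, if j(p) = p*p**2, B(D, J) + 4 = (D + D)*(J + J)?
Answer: -42227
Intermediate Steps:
B(D, J) = -4 + 4*D*J (B(D, J) = -4 + (D + D)*(J + J) = -4 + (2*D)*(2*J) = -4 + 4*D*J)
j(p) = p**3
x(u, o) = 2*u
(x(j(-8), B(9, -5)) + (8169 - 16769)) - 32603 = (2*(-8)**3 + (8169 - 16769)) - 32603 = (2*(-512) - 8600) - 32603 = (-1024 - 8600) - 32603 = -9624 - 32603 = -42227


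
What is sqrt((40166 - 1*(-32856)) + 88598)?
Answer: 2*sqrt(40405) ≈ 402.02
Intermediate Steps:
sqrt((40166 - 1*(-32856)) + 88598) = sqrt((40166 + 32856) + 88598) = sqrt(73022 + 88598) = sqrt(161620) = 2*sqrt(40405)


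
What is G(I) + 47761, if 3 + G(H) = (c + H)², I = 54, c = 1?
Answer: 50783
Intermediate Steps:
G(H) = -3 + (1 + H)²
G(I) + 47761 = (-3 + (1 + 54)²) + 47761 = (-3 + 55²) + 47761 = (-3 + 3025) + 47761 = 3022 + 47761 = 50783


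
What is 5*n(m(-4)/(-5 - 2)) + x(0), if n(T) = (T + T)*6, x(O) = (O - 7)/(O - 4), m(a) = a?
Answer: 1009/28 ≈ 36.036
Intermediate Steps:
x(O) = (-7 + O)/(-4 + O)
n(T) = 12*T (n(T) = (2*T)*6 = 12*T)
5*n(m(-4)/(-5 - 2)) + x(0) = 5*(12*(-4/(-5 - 2))) + (-7 + 0)/(-4 + 0) = 5*(12*(-4/(-7))) - 7/(-4) = 5*(12*(-4*(-⅐))) - ¼*(-7) = 5*(12*(4/7)) + 7/4 = 5*(48/7) + 7/4 = 240/7 + 7/4 = 1009/28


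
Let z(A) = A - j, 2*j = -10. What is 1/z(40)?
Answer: 1/45 ≈ 0.022222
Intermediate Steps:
j = -5 (j = (½)*(-10) = -5)
z(A) = 5 + A (z(A) = A - 1*(-5) = A + 5 = 5 + A)
1/z(40) = 1/(5 + 40) = 1/45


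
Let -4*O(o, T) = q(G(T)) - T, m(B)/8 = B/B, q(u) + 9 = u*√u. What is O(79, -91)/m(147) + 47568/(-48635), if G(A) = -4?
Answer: -2755123/778160 + I/4 ≈ -3.5406 + 0.25*I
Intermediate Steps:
q(u) = -9 + u^(3/2) (q(u) = -9 + u*√u = -9 + u^(3/2))
m(B) = 8 (m(B) = 8*(B/B) = 8*1 = 8)
O(o, T) = 9/4 + 2*I + T/4 (O(o, T) = -((-9 + (-4)^(3/2)) - T)/4 = -((-9 - 8*I) - T)/4 = -(-9 - T - 8*I)/4 = 9/4 + 2*I + T/4)
O(79, -91)/m(147) + 47568/(-48635) = (9/4 + 2*I + (¼)*(-91))/8 + 47568/(-48635) = (9/4 + 2*I - 91/4)*(⅛) + 47568*(-1/48635) = (-41/2 + 2*I)*(⅛) - 47568/48635 = (-41/16 + I/4) - 47568/48635 = -2755123/778160 + I/4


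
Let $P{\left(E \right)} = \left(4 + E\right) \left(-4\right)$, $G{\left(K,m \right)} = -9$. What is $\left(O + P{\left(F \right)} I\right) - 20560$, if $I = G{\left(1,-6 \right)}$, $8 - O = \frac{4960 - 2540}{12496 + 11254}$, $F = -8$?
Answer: $- \frac{49153242}{2375} \approx -20696.0$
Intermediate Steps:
$O = \frac{18758}{2375}$ ($O = 8 - \frac{4960 - 2540}{12496 + 11254} = 8 - \frac{2420}{23750} = 8 - 2420 \cdot \frac{1}{23750} = 8 - \frac{242}{2375} = \frac{18758}{2375} \approx 7.8981$)
$I = -9$
$P{\left(E \right)} = -16 - 4 E$
$\left(O + P{\left(F \right)} I\right) - 20560 = \left(\frac{18758}{2375} + \left(-16 - -32\right) \left(-9\right)\right) - 20560 = \left(\frac{18758}{2375} + \left(-16 + 32\right) \left(-9\right)\right) - 20560 = \left(\frac{18758}{2375} + 16 \left(-9\right)\right) - 20560 = \left(\frac{18758}{2375} - 144\right) - 20560 = - \frac{323242}{2375} - 20560 = - \frac{49153242}{2375}$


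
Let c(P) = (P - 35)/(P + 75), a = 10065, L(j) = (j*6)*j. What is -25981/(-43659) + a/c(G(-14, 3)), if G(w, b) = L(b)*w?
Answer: 42752986658/4933467 ≈ 8665.9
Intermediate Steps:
L(j) = 6*j**2 (L(j) = (6*j)*j = 6*j**2)
G(w, b) = 6*w*b**2 (G(w, b) = (6*b**2)*w = 6*w*b**2)
c(P) = (-35 + P)/(75 + P)
-25981/(-43659) + a/c(G(-14, 3)) = -25981/(-43659) + 10065/(((-35 + 6*(-14)*3**2)/(75 + 6*(-14)*3**2))) = -25981*(-1/43659) + 10065/(((-35 + 6*(-14)*9)/(75 + 6*(-14)*9))) = 25981/43659 + 10065/(((-35 - 756)/(75 - 756))) = 25981/43659 + 10065/((-791/(-681))) = 25981/43659 + 10065/((-1/681*(-791))) = 25981/43659 + 10065/(791/681) = 25981/43659 + 10065*(681/791) = 25981/43659 + 6854265/791 = 42752986658/4933467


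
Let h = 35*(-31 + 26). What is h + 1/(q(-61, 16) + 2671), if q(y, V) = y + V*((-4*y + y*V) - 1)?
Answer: -1595651/9118 ≈ -175.00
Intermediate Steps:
q(y, V) = y + V*(-1 - 4*y + V*y) (q(y, V) = y + V*((-4*y + V*y) - 1) = y + V*(-1 - 4*y + V*y))
h = -175 (h = 35*(-5) = -175)
h + 1/(q(-61, 16) + 2671) = -175 + 1/((-61 - 1*16 - 61*16² - 4*16*(-61)) + 2671) = -175 + 1/((-61 - 16 - 61*256 + 3904) + 2671) = -175 + 1/((-61 - 16 - 15616 + 3904) + 2671) = -175 + 1/(-11789 + 2671) = -175 + 1/(-9118) = -175 - 1/9118 = -1595651/9118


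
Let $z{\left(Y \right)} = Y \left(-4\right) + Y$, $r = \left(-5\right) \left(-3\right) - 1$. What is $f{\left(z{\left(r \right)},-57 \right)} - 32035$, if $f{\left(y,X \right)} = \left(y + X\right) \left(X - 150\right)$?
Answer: $-11542$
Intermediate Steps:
$r = 14$ ($r = 15 - 1 = 14$)
$z{\left(Y \right)} = - 3 Y$ ($z{\left(Y \right)} = - 4 Y + Y = - 3 Y$)
$f{\left(y,X \right)} = \left(-150 + X\right) \left(X + y\right)$ ($f{\left(y,X \right)} = \left(X + y\right) \left(-150 + X\right) = \left(-150 + X\right) \left(X + y\right)$)
$f{\left(z{\left(r \right)},-57 \right)} - 32035 = \left(\left(-57\right)^{2} - -8550 - 150 \left(\left(-3\right) 14\right) - 57 \left(\left(-3\right) 14\right)\right) - 32035 = \left(3249 + 8550 - -6300 - -2394\right) - 32035 = \left(3249 + 8550 + 6300 + 2394\right) - 32035 = 20493 - 32035 = -11542$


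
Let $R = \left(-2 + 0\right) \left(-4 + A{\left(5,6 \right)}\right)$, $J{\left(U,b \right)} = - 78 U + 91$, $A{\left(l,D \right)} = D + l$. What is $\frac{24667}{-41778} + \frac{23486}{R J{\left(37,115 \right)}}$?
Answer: $\frac{7989199}{817386570} \approx 0.0097741$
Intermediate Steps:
$J{\left(U,b \right)} = 91 - 78 U$
$R = -14$ ($R = \left(-2 + 0\right) \left(-4 + \left(6 + 5\right)\right) = - 2 \left(-4 + 11\right) = \left(-2\right) 7 = -14$)
$\frac{24667}{-41778} + \frac{23486}{R J{\left(37,115 \right)}} = \frac{24667}{-41778} + \frac{23486}{\left(-14\right) \left(91 - 2886\right)} = 24667 \left(- \frac{1}{41778}\right) + \frac{23486}{\left(-14\right) \left(91 - 2886\right)} = - \frac{24667}{41778} + \frac{23486}{\left(-14\right) \left(-2795\right)} = - \frac{24667}{41778} + \frac{23486}{39130} = - \frac{24667}{41778} + 23486 \cdot \frac{1}{39130} = - \frac{24667}{41778} + \frac{11743}{19565} = \frac{7989199}{817386570}$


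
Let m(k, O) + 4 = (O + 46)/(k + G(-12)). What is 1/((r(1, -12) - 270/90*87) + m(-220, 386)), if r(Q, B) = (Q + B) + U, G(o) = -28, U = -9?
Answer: -31/8889 ≈ -0.0034875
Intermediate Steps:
r(Q, B) = -9 + B + Q (r(Q, B) = (Q + B) - 9 = (B + Q) - 9 = -9 + B + Q)
m(k, O) = -4 + (46 + O)/(-28 + k) (m(k, O) = -4 + (O + 46)/(k - 28) = -4 + (46 + O)/(-28 + k))
1/((r(1, -12) - 270/90*87) + m(-220, 386)) = 1/(((-9 - 12 + 1) - 270/90*87) + (158 + 386 - 4*(-220))/(-28 - 220)) = 1/((-20 - 270*1/90*87) + (158 + 386 + 880)/(-248)) = 1/((-20 - 3*87) - 1/248*1424) = 1/((-20 - 261) - 178/31) = 1/(-281 - 178/31) = 1/(-8889/31) = -31/8889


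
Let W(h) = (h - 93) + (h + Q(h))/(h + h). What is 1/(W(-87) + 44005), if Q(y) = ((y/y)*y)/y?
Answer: 87/3812818 ≈ 2.2818e-5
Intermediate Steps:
Q(y) = 1 (Q(y) = (1*y)/y = y/y = 1)
W(h) = -93 + h + (1 + h)/(2*h) (W(h) = (h - 93) + (h + 1)/(h + h) = (-93 + h) + (1 + h)/((2*h)) = (-93 + h) + (1 + h)*(1/(2*h)) = (-93 + h) + (1 + h)/(2*h) = -93 + h + (1 + h)/(2*h))
1/(W(-87) + 44005) = 1/((-185/2 - 87 + (½)/(-87)) + 44005) = 1/((-185/2 - 87 + (½)*(-1/87)) + 44005) = 1/((-185/2 - 87 - 1/174) + 44005) = 1/(-15617/87 + 44005) = 1/(3812818/87) = 87/3812818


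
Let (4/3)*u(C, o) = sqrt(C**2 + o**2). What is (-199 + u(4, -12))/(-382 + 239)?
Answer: 199/143 - 3*sqrt(10)/143 ≈ 1.3253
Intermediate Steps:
u(C, o) = 3*sqrt(C**2 + o**2)/4
(-199 + u(4, -12))/(-382 + 239) = (-199 + 3*sqrt(4**2 + (-12)**2)/4)/(-382 + 239) = (-199 + 3*sqrt(16 + 144)/4)/(-143) = (-199 + 3*sqrt(160)/4)*(-1/143) = (-199 + 3*(4*sqrt(10))/4)*(-1/143) = (-199 + 3*sqrt(10))*(-1/143) = 199/143 - 3*sqrt(10)/143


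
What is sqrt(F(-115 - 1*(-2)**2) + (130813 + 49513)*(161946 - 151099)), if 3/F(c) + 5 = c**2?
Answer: sqrt(97991658023640865)/7078 ≈ 44227.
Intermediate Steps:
F(c) = 3/(-5 + c**2)
sqrt(F(-115 - 1*(-2)**2) + (130813 + 49513)*(161946 - 151099)) = sqrt(3/(-5 + (-115 - 1*(-2)**2)**2) + (130813 + 49513)*(161946 - 151099)) = sqrt(3/(-5 + (-115 - 1*4)**2) + 180326*10847) = sqrt(3/(-5 + (-115 - 4)**2) + 1955996122) = sqrt(3/(-5 + (-119)**2) + 1955996122) = sqrt(3/(-5 + 14161) + 1955996122) = sqrt(3/14156 + 1955996122) = sqrt(27689081103035/14156) = sqrt(97991658023640865)/7078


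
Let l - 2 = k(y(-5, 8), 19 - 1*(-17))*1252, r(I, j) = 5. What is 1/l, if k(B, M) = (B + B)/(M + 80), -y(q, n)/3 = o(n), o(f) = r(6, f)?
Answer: -29/9332 ≈ -0.0031076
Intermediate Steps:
o(f) = 5
y(q, n) = -15 (y(q, n) = -3*5 = -15)
k(B, M) = 2*B/(80 + M) (k(B, M) = (2*B)/(80 + M) = 2*B/(80 + M))
l = -9332/29 (l = 2 + (2*(-15)/(80 + (19 - 1*(-17))))*1252 = 2 + (2*(-15)/(80 + (19 + 17)))*1252 = 2 + (2*(-15)/(80 + 36))*1252 = 2 + (2*(-15)/116)*1252 = 2 + (2*(-15)*(1/116))*1252 = 2 - 15/58*1252 = 2 - 9390/29 = -9332/29 ≈ -321.79)
1/l = 1/(-9332/29) = -29/9332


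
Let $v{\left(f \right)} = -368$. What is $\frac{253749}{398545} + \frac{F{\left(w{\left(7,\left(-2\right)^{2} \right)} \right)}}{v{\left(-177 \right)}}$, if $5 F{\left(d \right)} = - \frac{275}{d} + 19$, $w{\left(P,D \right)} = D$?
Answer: $\frac{389380619}{586658240} \approx 0.66373$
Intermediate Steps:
$F{\left(d \right)} = \frac{19}{5} - \frac{55}{d}$ ($F{\left(d \right)} = \frac{- \frac{275}{d} + 19}{5} = \frac{19 - \frac{275}{d}}{5} = \frac{19}{5} - \frac{55}{d}$)
$\frac{253749}{398545} + \frac{F{\left(w{\left(7,\left(-2\right)^{2} \right)} \right)}}{v{\left(-177 \right)}} = \frac{253749}{398545} + \frac{\frac{19}{5} - \frac{55}{\left(-2\right)^{2}}}{-368} = 253749 \cdot \frac{1}{398545} + \left(\frac{19}{5} - \frac{55}{4}\right) \left(- \frac{1}{368}\right) = \frac{253749}{398545} + \left(\frac{19}{5} - \frac{55}{4}\right) \left(- \frac{1}{368}\right) = \frac{253749}{398545} - - \frac{199}{7360} = \frac{253749}{398545} + \frac{199}{7360} = \frac{389380619}{586658240}$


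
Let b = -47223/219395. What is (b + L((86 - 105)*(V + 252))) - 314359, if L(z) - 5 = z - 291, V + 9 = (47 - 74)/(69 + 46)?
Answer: -146454705952/458735 ≈ -3.1926e+5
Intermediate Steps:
V = -1062/115 (V = -9 + (47 - 74)/(69 + 46) = -9 - 27/115 = -1062/115 ≈ -9.2348)
b = -4293/19945 (b = -47223*1/219395 = -4293/19945 ≈ -0.21524)
L(z) = -286 + z (L(z) = 5 + (z - 291) = 5 + (-291 + z) = -286 + z)
(b + L((86 - 105)*(V + 252))) - 314359 = (-4293/19945 + (-286 + (86 - 105)*(-1062/115 + 252))) - 314359 = (-4293/19945 + (-286 - 19*27918/115)) - 314359 = (-4293/19945 + (-286 - 530442/115)) - 314359 = (-4293/19945 - 563332/115) - 314359 = -2247230087/458735 - 314359 = -146454705952/458735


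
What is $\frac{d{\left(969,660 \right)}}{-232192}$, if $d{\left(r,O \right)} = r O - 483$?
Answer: $- \frac{639057}{232192} \approx -2.7523$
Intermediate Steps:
$d{\left(r,O \right)} = -483 + O r$ ($d{\left(r,O \right)} = O r - 483 = -483 + O r$)
$\frac{d{\left(969,660 \right)}}{-232192} = \frac{-483 + 660 \cdot 969}{-232192} = \left(-483 + 639540\right) \left(- \frac{1}{232192}\right) = 639057 \left(- \frac{1}{232192}\right) = - \frac{639057}{232192}$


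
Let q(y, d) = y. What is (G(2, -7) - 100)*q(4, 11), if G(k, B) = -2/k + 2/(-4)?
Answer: -406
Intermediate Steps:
G(k, B) = -½ - 2/k (G(k, B) = -2/k + 2*(-¼) = -2/k - ½ = -½ - 2/k)
(G(2, -7) - 100)*q(4, 11) = ((½)*(-4 - 1*2)/2 - 100)*4 = ((½)*(½)*(-4 - 2) - 100)*4 = ((½)*(½)*(-6) - 100)*4 = (-3/2 - 100)*4 = -203/2*4 = -406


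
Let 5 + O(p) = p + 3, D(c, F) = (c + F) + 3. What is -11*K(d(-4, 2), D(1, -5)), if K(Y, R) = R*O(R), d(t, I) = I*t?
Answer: -33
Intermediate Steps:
D(c, F) = 3 + F + c (D(c, F) = (F + c) + 3 = 3 + F + c)
O(p) = -2 + p (O(p) = -5 + (p + 3) = -5 + (3 + p) = -2 + p)
K(Y, R) = R*(-2 + R)
-11*K(d(-4, 2), D(1, -5)) = -11*(3 - 5 + 1)*(-2 + (3 - 5 + 1)) = -(-11)*(-2 - 1) = -(-11)*(-3) = -11*3 = -33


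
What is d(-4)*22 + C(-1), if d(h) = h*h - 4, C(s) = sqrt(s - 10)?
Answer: 264 + I*sqrt(11) ≈ 264.0 + 3.3166*I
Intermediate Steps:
C(s) = sqrt(-10 + s)
d(h) = -4 + h**2 (d(h) = h**2 - 4 = -4 + h**2)
d(-4)*22 + C(-1) = (-4 + (-4)**2)*22 + sqrt(-10 - 1) = (-4 + 16)*22 + sqrt(-11) = 12*22 + I*sqrt(11) = 264 + I*sqrt(11)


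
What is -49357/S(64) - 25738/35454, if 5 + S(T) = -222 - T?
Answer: 96800740/573173 ≈ 168.89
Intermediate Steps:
S(T) = -227 - T (S(T) = -5 + (-222 - T) = -227 - T)
-49357/S(64) - 25738/35454 = -49357/(-227 - 1*64) - 25738/35454 = -49357/(-227 - 64) - 25738*1/35454 = -49357/(-291) - 12869/17727 = -49357*(-1/291) - 12869/17727 = 49357/291 - 12869/17727 = 96800740/573173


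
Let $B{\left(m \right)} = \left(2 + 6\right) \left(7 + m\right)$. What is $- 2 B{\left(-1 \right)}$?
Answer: $-96$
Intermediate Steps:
$B{\left(m \right)} = 56 + 8 m$ ($B{\left(m \right)} = 8 \left(7 + m\right) = 56 + 8 m$)
$- 2 B{\left(-1 \right)} = - 2 \left(56 + 8 \left(-1\right)\right) = - 2 \left(56 - 8\right) = \left(-2\right) 48 = -96$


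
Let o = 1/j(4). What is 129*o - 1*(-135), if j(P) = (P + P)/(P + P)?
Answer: 264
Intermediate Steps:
j(P) = 1 (j(P) = (2*P)/((2*P)) = (2*P)*(1/(2*P)) = 1)
o = 1 (o = 1/1 = 1)
129*o - 1*(-135) = 129*1 - 1*(-135) = 129 + 135 = 264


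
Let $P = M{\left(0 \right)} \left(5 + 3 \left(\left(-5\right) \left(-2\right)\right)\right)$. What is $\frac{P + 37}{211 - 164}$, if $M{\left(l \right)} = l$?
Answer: $\frac{37}{47} \approx 0.78723$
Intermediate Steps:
$P = 0$ ($P = 0 \left(5 + 3 \left(\left(-5\right) \left(-2\right)\right)\right) = 0 \left(5 + 3 \cdot 10\right) = 0 \left(5 + 30\right) = 0 \cdot 35 = 0$)
$\frac{P + 37}{211 - 164} = \frac{0 + 37}{211 - 164} = \frac{37}{47}$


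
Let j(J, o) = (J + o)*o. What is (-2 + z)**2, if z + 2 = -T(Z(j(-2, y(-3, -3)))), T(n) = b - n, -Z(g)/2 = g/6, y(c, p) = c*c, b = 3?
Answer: 784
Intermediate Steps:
y(c, p) = c**2
j(J, o) = o*(J + o)
Z(g) = -g/3 (Z(g) = -2*g/6 = -g/3)
T(n) = 3 - n
z = -26 (z = -2 - (3 - (-1)*(-3)**2*(-2 + (-3)**2)/3) = -2 - (3 - (-1)*9*(-2 + 9)/3) = -2 - (3 - (-1)*9*7/3) = -2 - (3 - (-1)*63/3) = -2 - (3 - 1*(-21)) = -2 - (3 + 21) = -2 - 1*24 = -2 - 24 = -26)
(-2 + z)**2 = (-2 - 26)**2 = (-28)**2 = 784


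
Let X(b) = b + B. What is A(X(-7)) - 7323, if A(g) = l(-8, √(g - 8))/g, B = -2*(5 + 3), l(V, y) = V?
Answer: -168421/23 ≈ -7322.6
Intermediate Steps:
B = -16 (B = -2*8 = -16)
X(b) = -16 + b (X(b) = b - 16 = -16 + b)
A(g) = -8/g
A(X(-7)) - 7323 = -8/(-16 - 7) - 7323 = -8/(-23) - 7323 = -8*(-1/23) - 7323 = 8/23 - 7323 = -168421/23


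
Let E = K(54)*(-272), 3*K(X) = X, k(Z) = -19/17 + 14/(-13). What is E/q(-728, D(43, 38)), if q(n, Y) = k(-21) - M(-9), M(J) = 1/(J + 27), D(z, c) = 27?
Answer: 19476288/8951 ≈ 2175.9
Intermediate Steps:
k(Z) = -485/221 (k(Z) = -19*1/17 + 14*(-1/13) = -19/17 - 14/13 = -485/221)
K(X) = X/3
M(J) = 1/(27 + J)
q(n, Y) = -8951/3978 (q(n, Y) = -485/221 - 1/(27 - 9) = -485/221 - 1/18 = -8951/3978)
E = -4896 (E = ((⅓)*54)*(-272) = 18*(-272) = -4896)
E/q(-728, D(43, 38)) = -4896/(-8951/3978) = -4896*(-3978/8951) = 19476288/8951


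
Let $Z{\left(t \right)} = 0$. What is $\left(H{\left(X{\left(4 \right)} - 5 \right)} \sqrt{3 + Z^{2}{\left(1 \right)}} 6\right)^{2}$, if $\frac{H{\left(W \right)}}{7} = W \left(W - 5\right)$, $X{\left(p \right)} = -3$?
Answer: $57238272$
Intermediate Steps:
$H{\left(W \right)} = 7 W \left(-5 + W\right)$ ($H{\left(W \right)} = 7 W \left(W - 5\right) = 7 W \left(-5 + W\right)$)
$\left(H{\left(X{\left(4 \right)} - 5 \right)} \sqrt{3 + Z^{2}{\left(1 \right)}} 6\right)^{2} = \left(7 \left(-3 - 5\right) \left(-5 - 8\right) \sqrt{3 + 0^{2}} \cdot 6\right)^{2} = \left(7 \left(-8\right) \left(-5 - 8\right) \sqrt{3 + 0} \cdot 6\right)^{2} = \left(7 \left(-8\right) \left(-13\right) \sqrt{3} \cdot 6\right)^{2} = \left(728 \sqrt{3} \cdot 6\right)^{2} = \left(4368 \sqrt{3}\right)^{2} = 57238272$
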